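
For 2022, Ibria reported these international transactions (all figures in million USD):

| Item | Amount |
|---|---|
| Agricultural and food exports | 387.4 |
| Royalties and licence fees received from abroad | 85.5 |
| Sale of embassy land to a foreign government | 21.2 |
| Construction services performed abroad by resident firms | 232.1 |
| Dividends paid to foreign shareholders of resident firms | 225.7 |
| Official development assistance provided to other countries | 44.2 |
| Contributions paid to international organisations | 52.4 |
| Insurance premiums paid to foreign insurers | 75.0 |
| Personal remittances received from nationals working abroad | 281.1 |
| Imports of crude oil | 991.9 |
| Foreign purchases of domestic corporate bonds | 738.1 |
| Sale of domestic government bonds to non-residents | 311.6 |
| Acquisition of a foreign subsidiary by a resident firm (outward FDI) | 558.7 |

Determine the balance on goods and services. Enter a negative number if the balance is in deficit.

Goods: 387.4 - 991.9 = -604.5
Services: 232.1 - 75.0 + 85.5 = 242.6
Trade balance = -604.5 + 242.6 = -361.9
(Excluded from the trade balance — capital account: sale of embassy land to a foreign government 21.2; primary income: dividends paid to foreign shareholders of resident firms 225.7; secondary income: official development assistance provided to other countries 44.2, contributions paid to international organisations 52.4, personal remittances received from nationals working abroad 281.1; financial account: foreign purchases of domestic corporate bonds 738.1, sale of domestic government bonds to non-residents 311.6, acquisition of a foreign subsidiary by a resident firm (outward FDI) 558.7.)

-361.9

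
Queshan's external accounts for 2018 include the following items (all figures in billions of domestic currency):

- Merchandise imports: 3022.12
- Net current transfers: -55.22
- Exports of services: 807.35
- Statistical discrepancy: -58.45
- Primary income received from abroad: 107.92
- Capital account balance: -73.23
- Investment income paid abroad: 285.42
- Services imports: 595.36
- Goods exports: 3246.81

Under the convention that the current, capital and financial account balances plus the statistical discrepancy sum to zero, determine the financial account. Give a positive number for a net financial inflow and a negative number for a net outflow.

Goods balance = 3246.81 - 3022.12 = 224.69
Services balance = 807.35 - 595.36 = 211.99
Trade balance (goods + services) = 224.69 + 211.99 = 436.68
Net primary income = 107.92 - 285.42 = -177.50
Net secondary income = -55.22
Current account = 436.68 + (-177.50) + (-55.22) = 203.96
Financial account = -(203.96 + (-73.23) + (-58.45)) = -72.28

-72.28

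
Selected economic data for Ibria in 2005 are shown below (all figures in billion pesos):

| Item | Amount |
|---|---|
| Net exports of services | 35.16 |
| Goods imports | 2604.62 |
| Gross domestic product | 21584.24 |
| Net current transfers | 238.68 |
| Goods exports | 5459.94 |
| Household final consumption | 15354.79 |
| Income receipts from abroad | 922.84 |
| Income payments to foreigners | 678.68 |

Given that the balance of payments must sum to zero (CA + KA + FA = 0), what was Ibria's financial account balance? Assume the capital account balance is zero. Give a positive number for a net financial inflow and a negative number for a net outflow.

-3373.32

Goods balance = 5459.94 - 2604.62 = 2855.32
Services balance = 35.16
Trade balance (goods + services) = 2855.32 + 35.16 = 2890.48
Net primary income = 922.84 - 678.68 = 244.16
Net secondary income = 238.68
Current account = 2890.48 + 244.16 + 238.68 = 3373.32
Financial account = -(3373.32) = -3373.32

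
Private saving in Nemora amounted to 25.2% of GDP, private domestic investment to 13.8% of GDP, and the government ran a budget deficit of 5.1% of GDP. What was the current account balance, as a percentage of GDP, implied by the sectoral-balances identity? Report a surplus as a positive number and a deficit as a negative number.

By the sectoral-balances identity, CA = (S_private - I) + (T - G).
Private balance = 25.2 - 13.8 = 11.4
Government balance (T - G) = -5.1
CA = 11.4 + (-5.1) = 6.3

6.3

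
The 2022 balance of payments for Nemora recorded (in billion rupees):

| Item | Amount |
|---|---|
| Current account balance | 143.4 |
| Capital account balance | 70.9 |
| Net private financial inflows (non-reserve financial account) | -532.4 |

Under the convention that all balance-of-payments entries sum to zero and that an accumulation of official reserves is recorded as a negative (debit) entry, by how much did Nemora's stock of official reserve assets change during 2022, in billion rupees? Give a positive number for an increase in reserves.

-318.1

Official reserve transactions balance = -(143.4 + 70.9 + (-532.4)) = 318.1
An accumulation of reserves is recorded as a debit (negative entry), so the change in the stock of reserves is the negative of that balance.
Change in official reserves = -(318.1) = -318.1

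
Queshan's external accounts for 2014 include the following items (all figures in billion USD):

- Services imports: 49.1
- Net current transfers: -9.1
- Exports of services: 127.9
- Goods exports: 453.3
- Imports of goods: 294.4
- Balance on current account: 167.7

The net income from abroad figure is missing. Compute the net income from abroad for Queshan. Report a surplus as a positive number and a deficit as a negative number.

-60.9

Current account = goods balance + services balance + net primary income + net secondary income
Sum of the known components = 228.6
Net income from abroad = CA - (known components) = 167.7 - 228.6 = -60.9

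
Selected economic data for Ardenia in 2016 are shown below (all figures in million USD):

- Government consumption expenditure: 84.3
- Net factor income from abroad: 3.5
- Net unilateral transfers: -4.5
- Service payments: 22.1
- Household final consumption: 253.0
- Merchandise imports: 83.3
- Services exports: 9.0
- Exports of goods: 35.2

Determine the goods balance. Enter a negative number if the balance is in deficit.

Goods balance = 35.2 - 83.3 = -48.1

-48.1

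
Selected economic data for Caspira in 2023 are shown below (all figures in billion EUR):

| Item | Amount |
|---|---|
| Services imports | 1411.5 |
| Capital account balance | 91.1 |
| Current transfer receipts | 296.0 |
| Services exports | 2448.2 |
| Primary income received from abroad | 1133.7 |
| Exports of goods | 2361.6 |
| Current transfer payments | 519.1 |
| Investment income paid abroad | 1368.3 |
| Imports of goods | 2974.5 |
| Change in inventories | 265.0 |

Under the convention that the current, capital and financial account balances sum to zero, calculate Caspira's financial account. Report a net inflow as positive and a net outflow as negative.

-57.2

Goods balance = 2361.6 - 2974.5 = -612.9
Services balance = 2448.2 - 1411.5 = 1036.7
Trade balance (goods + services) = -612.9 + 1036.7 = 423.8
Net primary income = 1133.7 - 1368.3 = -234.6
Net secondary income = 296.0 - 519.1 = -223.1
Current account = 423.8 + (-234.6) + (-223.1) = -33.9
Financial account = -(-33.9 + 91.1) = -57.2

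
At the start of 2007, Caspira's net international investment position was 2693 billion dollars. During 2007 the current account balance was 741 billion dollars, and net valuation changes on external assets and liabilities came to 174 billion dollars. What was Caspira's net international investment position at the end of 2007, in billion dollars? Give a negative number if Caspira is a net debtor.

3608

Change in NIIP = current account + net valuation change = 741 + 174 = 915
End-of-year NIIP = 2693 + 915 = 3608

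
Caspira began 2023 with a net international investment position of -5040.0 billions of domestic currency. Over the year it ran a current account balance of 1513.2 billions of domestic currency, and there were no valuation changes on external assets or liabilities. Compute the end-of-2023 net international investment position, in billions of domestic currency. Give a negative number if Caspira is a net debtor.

With no valuation effects, change in NIIP = current account = 1513.2
End-of-year NIIP = -5040.0 + 1513.2 = -3526.8

-3526.8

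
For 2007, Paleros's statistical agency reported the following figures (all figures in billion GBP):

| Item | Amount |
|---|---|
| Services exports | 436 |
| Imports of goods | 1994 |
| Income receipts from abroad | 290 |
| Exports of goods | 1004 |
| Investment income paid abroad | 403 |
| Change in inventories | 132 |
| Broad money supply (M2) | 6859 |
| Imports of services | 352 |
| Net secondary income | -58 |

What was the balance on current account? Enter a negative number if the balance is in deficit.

-1077

Goods balance = 1004 - 1994 = -990
Services balance = 436 - 352 = 84
Trade balance (goods + services) = -990 + 84 = -906
Net primary income = 290 - 403 = -113
Net secondary income = -58
Current account = -906 + (-113) + (-58) = -1077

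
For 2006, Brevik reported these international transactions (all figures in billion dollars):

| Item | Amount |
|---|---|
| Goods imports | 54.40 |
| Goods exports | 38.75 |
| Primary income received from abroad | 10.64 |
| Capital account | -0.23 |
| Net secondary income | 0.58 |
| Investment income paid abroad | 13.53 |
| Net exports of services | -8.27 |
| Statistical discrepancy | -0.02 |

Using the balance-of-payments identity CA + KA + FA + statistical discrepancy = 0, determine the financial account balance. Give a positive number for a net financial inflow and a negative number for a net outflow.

26.48

Goods balance = 38.75 - 54.40 = -15.65
Services balance = -8.27
Trade balance (goods + services) = -15.65 + (-8.27) = -23.92
Net primary income = 10.64 - 13.53 = -2.89
Net secondary income = 0.58
Current account = -23.92 + (-2.89) + 0.58 = -26.23
Financial account = -(-26.23 + (-0.23) + (-0.02)) = 26.48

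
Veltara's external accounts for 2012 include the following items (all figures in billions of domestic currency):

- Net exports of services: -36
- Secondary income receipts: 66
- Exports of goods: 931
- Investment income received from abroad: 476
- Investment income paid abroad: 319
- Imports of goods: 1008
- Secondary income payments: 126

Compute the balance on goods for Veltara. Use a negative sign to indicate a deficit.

Goods balance = 931 - 1008 = -77

-77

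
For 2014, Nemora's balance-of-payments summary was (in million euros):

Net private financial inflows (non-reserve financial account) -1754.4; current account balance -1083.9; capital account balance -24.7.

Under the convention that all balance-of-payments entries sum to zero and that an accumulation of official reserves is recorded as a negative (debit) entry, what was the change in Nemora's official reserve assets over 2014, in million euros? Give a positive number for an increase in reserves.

-2863.0

Official reserve transactions balance = -((-1083.9) + (-24.7) + (-1754.4)) = 2863.0
An accumulation of reserves is recorded as a debit (negative entry), so the change in the stock of reserves is the negative of that balance.
Change in official reserves = -(2863.0) = -2863.0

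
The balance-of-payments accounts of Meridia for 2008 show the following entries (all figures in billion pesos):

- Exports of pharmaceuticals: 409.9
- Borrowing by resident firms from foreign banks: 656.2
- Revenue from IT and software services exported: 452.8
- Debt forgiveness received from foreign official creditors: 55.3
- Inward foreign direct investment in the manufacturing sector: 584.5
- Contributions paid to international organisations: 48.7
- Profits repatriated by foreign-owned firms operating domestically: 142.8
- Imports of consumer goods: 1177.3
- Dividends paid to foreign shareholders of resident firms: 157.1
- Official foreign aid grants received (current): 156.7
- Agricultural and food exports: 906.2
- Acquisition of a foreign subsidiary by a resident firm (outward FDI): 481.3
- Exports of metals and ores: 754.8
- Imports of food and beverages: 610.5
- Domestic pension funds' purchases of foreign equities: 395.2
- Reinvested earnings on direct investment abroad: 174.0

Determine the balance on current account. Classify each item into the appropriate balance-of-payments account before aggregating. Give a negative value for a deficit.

Goods: 754.8 + 409.9 - 610.5 - 1177.3 + 906.2 = 283.1
Services: 452.8
Primary income: -157.1 + 174.0 - 142.8 = -125.9
Secondary income: 156.7 - 48.7 = 108.0
Current account = 283.1 + 452.8 + (-125.9) + 108.0 = 718.0
(Excluded from the current account — financial account: borrowing by resident firms from foreign banks 656.2, inward foreign direct investment in the manufacturing sector 584.5, acquisition of a foreign subsidiary by a resident firm (outward FDI) 481.3, domestic pension funds' purchases of foreign equities 395.2; capital account: debt forgiveness received from foreign official creditors 55.3.)

718.0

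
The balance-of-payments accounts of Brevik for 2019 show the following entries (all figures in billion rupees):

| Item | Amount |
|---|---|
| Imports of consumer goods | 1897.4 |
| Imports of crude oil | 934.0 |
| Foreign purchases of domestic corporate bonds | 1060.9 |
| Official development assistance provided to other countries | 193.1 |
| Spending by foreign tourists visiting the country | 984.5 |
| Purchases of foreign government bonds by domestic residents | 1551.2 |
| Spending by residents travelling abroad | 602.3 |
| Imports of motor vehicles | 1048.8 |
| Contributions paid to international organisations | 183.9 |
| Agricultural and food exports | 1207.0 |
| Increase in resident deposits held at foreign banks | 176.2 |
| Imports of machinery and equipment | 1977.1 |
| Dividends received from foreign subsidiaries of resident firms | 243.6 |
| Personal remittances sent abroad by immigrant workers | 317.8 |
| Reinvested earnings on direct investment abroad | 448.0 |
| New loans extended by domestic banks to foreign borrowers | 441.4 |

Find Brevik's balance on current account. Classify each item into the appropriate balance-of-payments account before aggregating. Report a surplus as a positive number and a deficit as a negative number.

Goods: -1897.4 + 1207.0 - 1977.1 - 1048.8 - 934.0 = -4650.3
Services: 984.5 - 602.3 = 382.2
Primary income: 448.0 + 243.6 = 691.6
Secondary income: -193.1 - 317.8 - 183.9 = -694.8
Current account = (-4650.3) + 382.2 + 691.6 + (-694.8) = -4271.3
(Excluded from the current account — financial account: foreign purchases of domestic corporate bonds 1060.9, purchases of foreign government bonds by domestic residents 1551.2, increase in resident deposits held at foreign banks 176.2, new loans extended by domestic banks to foreign borrowers 441.4.)

-4271.3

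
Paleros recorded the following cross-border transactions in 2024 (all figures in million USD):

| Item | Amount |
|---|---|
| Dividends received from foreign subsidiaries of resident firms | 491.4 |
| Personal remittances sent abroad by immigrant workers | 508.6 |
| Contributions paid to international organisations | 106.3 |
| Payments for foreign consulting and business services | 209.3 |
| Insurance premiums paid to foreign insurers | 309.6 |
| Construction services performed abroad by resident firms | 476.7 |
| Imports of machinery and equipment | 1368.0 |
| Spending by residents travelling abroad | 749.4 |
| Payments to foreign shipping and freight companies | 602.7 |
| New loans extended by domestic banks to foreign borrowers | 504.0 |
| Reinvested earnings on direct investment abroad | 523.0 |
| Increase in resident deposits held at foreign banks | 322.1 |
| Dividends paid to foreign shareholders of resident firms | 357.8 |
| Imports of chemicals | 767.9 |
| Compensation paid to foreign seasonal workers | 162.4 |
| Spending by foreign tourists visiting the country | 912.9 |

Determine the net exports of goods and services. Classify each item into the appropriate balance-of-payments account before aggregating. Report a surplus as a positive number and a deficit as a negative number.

Goods: -1368.0 - 767.9 = -2135.9
Services: 912.9 - 209.3 - 749.4 + 476.7 - 309.6 - 602.7 = -481.4
Trade balance = -2135.9 + (-481.4) = -2617.3
(Excluded from the trade balance — primary income: dividends received from foreign subsidiaries of resident firms 491.4, reinvested earnings on direct investment abroad 523.0, dividends paid to foreign shareholders of resident firms 357.8, compensation paid to foreign seasonal workers 162.4; secondary income: personal remittances sent abroad by immigrant workers 508.6, contributions paid to international organisations 106.3; financial account: new loans extended by domestic banks to foreign borrowers 504.0, increase in resident deposits held at foreign banks 322.1.)

-2617.3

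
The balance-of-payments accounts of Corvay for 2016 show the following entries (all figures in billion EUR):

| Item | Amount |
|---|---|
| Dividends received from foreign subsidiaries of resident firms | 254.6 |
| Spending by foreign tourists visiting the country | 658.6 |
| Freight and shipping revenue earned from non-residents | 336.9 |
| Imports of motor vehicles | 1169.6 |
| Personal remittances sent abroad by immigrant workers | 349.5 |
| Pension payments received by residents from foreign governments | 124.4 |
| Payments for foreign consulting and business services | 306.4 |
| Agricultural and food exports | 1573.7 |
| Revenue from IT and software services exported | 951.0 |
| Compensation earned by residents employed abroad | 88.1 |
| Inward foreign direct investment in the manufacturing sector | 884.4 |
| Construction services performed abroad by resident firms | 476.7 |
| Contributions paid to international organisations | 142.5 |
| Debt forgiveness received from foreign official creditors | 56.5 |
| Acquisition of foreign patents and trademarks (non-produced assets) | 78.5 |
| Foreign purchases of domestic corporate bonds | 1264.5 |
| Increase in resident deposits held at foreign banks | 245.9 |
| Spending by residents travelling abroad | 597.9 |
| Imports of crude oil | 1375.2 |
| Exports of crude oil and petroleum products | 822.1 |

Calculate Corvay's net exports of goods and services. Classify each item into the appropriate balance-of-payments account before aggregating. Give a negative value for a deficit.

1369.9

Goods: 822.1 + 1573.7 - 1375.2 - 1169.6 = -149.0
Services: 336.9 + 658.6 - 597.9 - 306.4 + 951.0 + 476.7 = 1518.9
Trade balance = -149.0 + 1518.9 = 1369.9
(Excluded from the trade balance — primary income: dividends received from foreign subsidiaries of resident firms 254.6, compensation earned by residents employed abroad 88.1; secondary income: personal remittances sent abroad by immigrant workers 349.5, pension payments received by residents from foreign governments 124.4, contributions paid to international organisations 142.5; financial account: inward foreign direct investment in the manufacturing sector 884.4, foreign purchases of domestic corporate bonds 1264.5, increase in resident deposits held at foreign banks 245.9; capital account: debt forgiveness received from foreign official creditors 56.5, acquisition of foreign patents and trademarks (non-produced assets) 78.5.)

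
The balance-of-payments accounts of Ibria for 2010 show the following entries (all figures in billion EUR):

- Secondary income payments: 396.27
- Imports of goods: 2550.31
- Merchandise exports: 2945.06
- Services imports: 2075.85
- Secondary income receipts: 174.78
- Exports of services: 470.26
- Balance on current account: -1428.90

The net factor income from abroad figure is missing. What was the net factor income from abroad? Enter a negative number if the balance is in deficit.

Current account = goods balance + services balance + net primary income + net secondary income
Sum of the known components = -1432.33
Net factor income from abroad = CA - (known components) = -1428.90 - (-1432.33) = 3.43

3.43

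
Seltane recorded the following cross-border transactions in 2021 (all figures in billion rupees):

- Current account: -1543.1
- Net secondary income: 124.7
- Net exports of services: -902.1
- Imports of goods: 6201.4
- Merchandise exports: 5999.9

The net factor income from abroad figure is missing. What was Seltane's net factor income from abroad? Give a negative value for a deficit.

Current account = goods balance + services balance + net primary income + net secondary income
Sum of the known components = -978.9
Net factor income from abroad = CA - (known components) = -1543.1 - (-978.9) = -564.2

-564.2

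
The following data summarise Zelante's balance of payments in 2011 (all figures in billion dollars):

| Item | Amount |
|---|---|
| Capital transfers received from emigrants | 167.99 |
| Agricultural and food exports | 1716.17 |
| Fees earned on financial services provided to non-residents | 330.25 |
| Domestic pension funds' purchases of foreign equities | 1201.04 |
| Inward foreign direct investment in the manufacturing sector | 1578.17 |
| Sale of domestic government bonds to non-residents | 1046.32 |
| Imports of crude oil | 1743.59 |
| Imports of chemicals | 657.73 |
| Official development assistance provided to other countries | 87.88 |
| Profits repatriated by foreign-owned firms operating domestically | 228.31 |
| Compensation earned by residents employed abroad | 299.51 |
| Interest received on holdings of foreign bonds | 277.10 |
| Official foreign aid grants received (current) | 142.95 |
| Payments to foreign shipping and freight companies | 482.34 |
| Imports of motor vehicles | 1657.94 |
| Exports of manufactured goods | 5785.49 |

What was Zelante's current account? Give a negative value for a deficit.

Goods: 1716.17 + 5785.49 - 657.73 - 1743.59 - 1657.94 = 3442.40
Services: -482.34 + 330.25 = -152.09
Primary income: -228.31 + 277.10 + 299.51 = 348.30
Secondary income: -87.88 + 142.95 = 55.07
Current account = 3442.40 + (-152.09) + 348.30 + 55.07 = 3693.68
(Excluded from the current account — capital account: capital transfers received from emigrants 167.99; financial account: domestic pension funds' purchases of foreign equities 1201.04, inward foreign direct investment in the manufacturing sector 1578.17, sale of domestic government bonds to non-residents 1046.32.)

3693.68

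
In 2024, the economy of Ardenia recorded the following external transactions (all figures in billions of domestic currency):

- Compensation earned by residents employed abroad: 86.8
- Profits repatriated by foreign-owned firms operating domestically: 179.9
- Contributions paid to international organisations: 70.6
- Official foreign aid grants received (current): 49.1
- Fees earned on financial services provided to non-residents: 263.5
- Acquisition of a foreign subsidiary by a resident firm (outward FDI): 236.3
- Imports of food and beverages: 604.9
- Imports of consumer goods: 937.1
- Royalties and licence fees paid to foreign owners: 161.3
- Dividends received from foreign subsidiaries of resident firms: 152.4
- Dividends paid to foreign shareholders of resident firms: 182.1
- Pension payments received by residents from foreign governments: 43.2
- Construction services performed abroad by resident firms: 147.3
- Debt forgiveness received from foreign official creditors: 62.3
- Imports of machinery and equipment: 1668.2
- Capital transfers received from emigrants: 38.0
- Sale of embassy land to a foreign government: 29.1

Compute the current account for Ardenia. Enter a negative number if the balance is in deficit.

Goods: -1668.2 - 604.9 - 937.1 = -3210.2
Services: 147.3 - 161.3 + 263.5 = 249.5
Primary income: 152.4 - 182.1 + 86.8 - 179.9 = -122.8
Secondary income: 49.1 + 43.2 - 70.6 = 21.7
Current account = (-3210.2) + 249.5 + (-122.8) + 21.7 = -3061.8
(Excluded from the current account — financial account: acquisition of a foreign subsidiary by a resident firm (outward FDI) 236.3; capital account: debt forgiveness received from foreign official creditors 62.3, capital transfers received from emigrants 38.0, sale of embassy land to a foreign government 29.1.)

-3061.8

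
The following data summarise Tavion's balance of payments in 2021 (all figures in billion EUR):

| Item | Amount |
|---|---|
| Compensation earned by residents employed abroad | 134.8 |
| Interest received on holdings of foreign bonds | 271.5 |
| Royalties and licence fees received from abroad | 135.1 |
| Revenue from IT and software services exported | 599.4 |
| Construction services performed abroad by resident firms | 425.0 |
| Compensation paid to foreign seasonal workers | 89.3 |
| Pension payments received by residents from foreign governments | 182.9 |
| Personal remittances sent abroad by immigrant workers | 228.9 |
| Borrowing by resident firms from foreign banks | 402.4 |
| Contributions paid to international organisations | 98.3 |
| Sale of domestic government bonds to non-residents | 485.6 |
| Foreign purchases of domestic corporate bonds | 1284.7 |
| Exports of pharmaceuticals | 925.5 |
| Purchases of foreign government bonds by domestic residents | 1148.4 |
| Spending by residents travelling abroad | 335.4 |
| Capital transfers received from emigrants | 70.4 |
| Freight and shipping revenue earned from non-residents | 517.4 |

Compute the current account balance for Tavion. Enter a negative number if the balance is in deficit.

Goods: 925.5
Services: 517.4 + 135.1 + 599.4 + 425.0 - 335.4 = 1341.5
Primary income: 134.8 + 271.5 - 89.3 = 317.0
Secondary income: 182.9 - 98.3 - 228.9 = -144.3
Current account = 925.5 + 1341.5 + 317.0 + (-144.3) = 2439.7
(Excluded from the current account — financial account: borrowing by resident firms from foreign banks 402.4, sale of domestic government bonds to non-residents 485.6, foreign purchases of domestic corporate bonds 1284.7, purchases of foreign government bonds by domestic residents 1148.4; capital account: capital transfers received from emigrants 70.4.)

2439.7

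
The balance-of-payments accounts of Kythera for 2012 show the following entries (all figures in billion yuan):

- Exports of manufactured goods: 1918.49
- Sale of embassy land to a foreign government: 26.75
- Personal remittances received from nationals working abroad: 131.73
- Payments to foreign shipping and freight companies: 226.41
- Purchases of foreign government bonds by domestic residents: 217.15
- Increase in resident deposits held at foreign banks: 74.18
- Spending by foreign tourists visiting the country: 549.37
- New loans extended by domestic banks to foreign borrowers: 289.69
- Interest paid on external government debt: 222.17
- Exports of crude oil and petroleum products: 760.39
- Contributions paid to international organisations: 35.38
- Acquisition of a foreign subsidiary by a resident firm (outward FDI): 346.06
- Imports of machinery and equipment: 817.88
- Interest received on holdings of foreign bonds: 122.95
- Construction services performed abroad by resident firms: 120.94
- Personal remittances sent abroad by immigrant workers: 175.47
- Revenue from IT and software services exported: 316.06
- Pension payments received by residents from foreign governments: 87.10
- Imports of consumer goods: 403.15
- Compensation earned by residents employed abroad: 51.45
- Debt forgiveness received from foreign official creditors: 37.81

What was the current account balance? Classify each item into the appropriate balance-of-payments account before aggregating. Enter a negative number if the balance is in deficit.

2178.02

Goods: -817.88 + 1918.49 - 403.15 + 760.39 = 1457.85
Services: 549.37 - 226.41 + 120.94 + 316.06 = 759.96
Primary income: 51.45 + 122.95 - 222.17 = -47.77
Secondary income: -175.47 - 35.38 + 87.10 + 131.73 = 7.98
Current account = 1457.85 + 759.96 + (-47.77) + 7.98 = 2178.02
(Excluded from the current account — capital account: sale of embassy land to a foreign government 26.75, debt forgiveness received from foreign official creditors 37.81; financial account: purchases of foreign government bonds by domestic residents 217.15, increase in resident deposits held at foreign banks 74.18, new loans extended by domestic banks to foreign borrowers 289.69, acquisition of a foreign subsidiary by a resident firm (outward FDI) 346.06.)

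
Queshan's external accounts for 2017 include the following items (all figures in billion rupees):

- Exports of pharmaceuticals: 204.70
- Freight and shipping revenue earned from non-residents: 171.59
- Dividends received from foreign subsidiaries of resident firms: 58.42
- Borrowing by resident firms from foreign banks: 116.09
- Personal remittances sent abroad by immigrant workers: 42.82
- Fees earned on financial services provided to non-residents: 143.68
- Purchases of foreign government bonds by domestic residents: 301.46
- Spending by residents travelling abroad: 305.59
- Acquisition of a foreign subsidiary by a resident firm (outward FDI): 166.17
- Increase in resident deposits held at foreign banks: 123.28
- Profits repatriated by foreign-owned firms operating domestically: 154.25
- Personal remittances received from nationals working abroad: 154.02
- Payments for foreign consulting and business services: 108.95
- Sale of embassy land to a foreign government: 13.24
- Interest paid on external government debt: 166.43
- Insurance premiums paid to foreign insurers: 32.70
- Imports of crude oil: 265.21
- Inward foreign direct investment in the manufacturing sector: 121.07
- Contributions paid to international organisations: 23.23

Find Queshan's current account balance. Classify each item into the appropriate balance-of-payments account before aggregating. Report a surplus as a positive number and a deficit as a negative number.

Goods: -265.21 + 204.70 = -60.51
Services: 143.68 - 32.70 - 108.95 - 305.59 + 171.59 = -131.97
Primary income: -154.25 + 58.42 - 166.43 = -262.26
Secondary income: -23.23 + 154.02 - 42.82 = 87.97
Current account = (-60.51) + (-131.97) + (-262.26) + 87.97 = -366.77
(Excluded from the current account — financial account: borrowing by resident firms from foreign banks 116.09, purchases of foreign government bonds by domestic residents 301.46, acquisition of a foreign subsidiary by a resident firm (outward FDI) 166.17, increase in resident deposits held at foreign banks 123.28, inward foreign direct investment in the manufacturing sector 121.07; capital account: sale of embassy land to a foreign government 13.24.)

-366.77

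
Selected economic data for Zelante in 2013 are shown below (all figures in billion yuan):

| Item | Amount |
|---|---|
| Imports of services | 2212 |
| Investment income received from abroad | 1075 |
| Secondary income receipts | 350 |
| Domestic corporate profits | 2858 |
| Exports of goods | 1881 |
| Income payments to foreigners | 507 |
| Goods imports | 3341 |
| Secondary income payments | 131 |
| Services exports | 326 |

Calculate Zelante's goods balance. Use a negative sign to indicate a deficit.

-1460

Goods balance = 1881 - 3341 = -1460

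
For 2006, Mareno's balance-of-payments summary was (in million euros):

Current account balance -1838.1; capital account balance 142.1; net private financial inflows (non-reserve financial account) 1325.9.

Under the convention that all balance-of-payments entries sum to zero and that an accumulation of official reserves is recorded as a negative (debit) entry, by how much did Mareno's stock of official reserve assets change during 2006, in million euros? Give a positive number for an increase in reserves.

Official reserve transactions balance = -((-1838.1) + 142.1 + 1325.9) = 370.1
An accumulation of reserves is recorded as a debit (negative entry), so the change in the stock of reserves is the negative of that balance.
Change in official reserves = -(370.1) = -370.1

-370.1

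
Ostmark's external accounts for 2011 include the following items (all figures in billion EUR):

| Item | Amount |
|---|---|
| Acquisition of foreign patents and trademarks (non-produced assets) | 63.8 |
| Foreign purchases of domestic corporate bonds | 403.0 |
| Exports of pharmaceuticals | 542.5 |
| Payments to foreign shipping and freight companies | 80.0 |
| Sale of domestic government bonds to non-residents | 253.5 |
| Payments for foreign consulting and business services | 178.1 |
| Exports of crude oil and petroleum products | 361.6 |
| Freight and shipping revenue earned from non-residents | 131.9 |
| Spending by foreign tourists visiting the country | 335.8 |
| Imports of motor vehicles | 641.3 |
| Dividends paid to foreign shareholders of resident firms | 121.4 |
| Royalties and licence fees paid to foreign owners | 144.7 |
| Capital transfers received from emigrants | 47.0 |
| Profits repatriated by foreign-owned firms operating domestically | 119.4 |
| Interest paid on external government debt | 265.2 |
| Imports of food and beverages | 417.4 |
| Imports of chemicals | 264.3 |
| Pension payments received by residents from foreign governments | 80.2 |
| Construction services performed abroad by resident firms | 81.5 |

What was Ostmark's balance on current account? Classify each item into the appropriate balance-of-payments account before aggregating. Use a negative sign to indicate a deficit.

-698.3

Goods: -417.4 - 264.3 - 641.3 + 542.5 + 361.6 = -418.9
Services: -80.0 - 178.1 + 131.9 - 144.7 + 81.5 + 335.8 = 146.4
Primary income: -265.2 - 121.4 - 119.4 = -506.0
Secondary income: 80.2
Current account = (-418.9) + 146.4 + (-506.0) + 80.2 = -698.3
(Excluded from the current account — capital account: acquisition of foreign patents and trademarks (non-produced assets) 63.8, capital transfers received from emigrants 47.0; financial account: foreign purchases of domestic corporate bonds 403.0, sale of domestic government bonds to non-residents 253.5.)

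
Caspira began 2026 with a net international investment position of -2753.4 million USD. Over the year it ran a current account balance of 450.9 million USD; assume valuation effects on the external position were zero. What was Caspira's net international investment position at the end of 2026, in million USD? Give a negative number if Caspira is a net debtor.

With no valuation effects, change in NIIP = current account = 450.9
End-of-year NIIP = -2753.4 + 450.9 = -2302.5

-2302.5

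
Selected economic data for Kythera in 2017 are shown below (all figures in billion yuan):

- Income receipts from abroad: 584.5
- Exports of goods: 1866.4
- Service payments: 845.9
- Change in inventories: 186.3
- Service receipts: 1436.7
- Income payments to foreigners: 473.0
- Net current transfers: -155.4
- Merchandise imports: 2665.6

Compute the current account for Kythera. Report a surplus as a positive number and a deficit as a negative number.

-252.3

Goods balance = 1866.4 - 2665.6 = -799.2
Services balance = 1436.7 - 845.9 = 590.8
Trade balance (goods + services) = -799.2 + 590.8 = -208.4
Net primary income = 584.5 - 473.0 = 111.5
Net secondary income = -155.4
Current account = -208.4 + 111.5 + (-155.4) = -252.3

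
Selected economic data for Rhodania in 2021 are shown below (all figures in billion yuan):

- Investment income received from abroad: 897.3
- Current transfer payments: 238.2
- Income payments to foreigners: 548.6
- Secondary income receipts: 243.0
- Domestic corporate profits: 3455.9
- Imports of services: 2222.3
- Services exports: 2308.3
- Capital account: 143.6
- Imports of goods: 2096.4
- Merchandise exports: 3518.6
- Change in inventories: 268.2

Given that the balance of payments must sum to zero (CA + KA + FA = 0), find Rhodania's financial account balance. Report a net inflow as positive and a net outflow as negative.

-2005.3

Goods balance = 3518.6 - 2096.4 = 1422.2
Services balance = 2308.3 - 2222.3 = 86.0
Trade balance (goods + services) = 1422.2 + 86.0 = 1508.2
Net primary income = 897.3 - 548.6 = 348.7
Net secondary income = 243.0 - 238.2 = 4.8
Current account = 1508.2 + 348.7 + 4.8 = 1861.7
Financial account = -(1861.7 + 143.6) = -2005.3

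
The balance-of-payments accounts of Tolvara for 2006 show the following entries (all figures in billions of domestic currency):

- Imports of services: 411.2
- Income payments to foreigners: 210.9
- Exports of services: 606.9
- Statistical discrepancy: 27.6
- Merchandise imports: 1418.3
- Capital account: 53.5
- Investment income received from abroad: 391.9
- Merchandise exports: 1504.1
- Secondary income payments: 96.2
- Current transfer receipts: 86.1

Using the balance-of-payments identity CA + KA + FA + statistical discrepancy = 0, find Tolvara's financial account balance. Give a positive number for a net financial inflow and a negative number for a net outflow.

Goods balance = 1504.1 - 1418.3 = 85.8
Services balance = 606.9 - 411.2 = 195.7
Trade balance (goods + services) = 85.8 + 195.7 = 281.5
Net primary income = 391.9 - 210.9 = 181.0
Net secondary income = 86.1 - 96.2 = -10.1
Current account = 281.5 + 181.0 + (-10.1) = 452.4
Financial account = -(452.4 + 53.5 + 27.6) = -533.5

-533.5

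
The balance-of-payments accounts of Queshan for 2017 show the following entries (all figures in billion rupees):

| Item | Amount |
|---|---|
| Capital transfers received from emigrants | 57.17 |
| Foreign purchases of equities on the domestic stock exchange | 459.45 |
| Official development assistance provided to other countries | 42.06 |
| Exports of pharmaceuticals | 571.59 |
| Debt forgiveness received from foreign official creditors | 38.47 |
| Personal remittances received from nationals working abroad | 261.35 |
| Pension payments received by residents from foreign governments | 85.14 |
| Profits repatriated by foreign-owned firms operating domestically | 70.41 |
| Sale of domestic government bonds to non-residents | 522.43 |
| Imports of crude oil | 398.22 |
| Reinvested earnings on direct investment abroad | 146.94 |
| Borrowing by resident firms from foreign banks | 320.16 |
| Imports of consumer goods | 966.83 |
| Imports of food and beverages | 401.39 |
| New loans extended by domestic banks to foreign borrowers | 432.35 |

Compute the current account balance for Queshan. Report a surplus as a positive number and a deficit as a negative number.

-813.89

Goods: -966.83 - 398.22 - 401.39 + 571.59 = -1194.85
Primary income: 146.94 - 70.41 = 76.53
Secondary income: -42.06 + 261.35 + 85.14 = 304.43
Current account = (-1194.85) + 76.53 + 304.43 = -813.89
(Excluded from the current account — capital account: capital transfers received from emigrants 57.17, debt forgiveness received from foreign official creditors 38.47; financial account: foreign purchases of equities on the domestic stock exchange 459.45, sale of domestic government bonds to non-residents 522.43, borrowing by resident firms from foreign banks 320.16, new loans extended by domestic banks to foreign borrowers 432.35.)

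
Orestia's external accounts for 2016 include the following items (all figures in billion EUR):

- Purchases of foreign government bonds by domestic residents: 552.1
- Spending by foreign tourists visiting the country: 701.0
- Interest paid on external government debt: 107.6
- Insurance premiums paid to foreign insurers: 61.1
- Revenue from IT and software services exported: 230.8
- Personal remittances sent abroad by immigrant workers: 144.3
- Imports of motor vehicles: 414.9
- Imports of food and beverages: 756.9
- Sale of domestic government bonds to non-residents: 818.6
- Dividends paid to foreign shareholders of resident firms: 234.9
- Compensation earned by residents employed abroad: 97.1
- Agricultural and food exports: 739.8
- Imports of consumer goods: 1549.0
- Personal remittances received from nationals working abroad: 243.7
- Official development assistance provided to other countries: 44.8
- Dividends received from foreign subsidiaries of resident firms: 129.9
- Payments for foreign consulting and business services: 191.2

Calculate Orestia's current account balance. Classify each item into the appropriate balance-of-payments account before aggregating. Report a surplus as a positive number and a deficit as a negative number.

-1362.4

Goods: -1549.0 - 756.9 - 414.9 + 739.8 = -1981.0
Services: -191.2 + 230.8 - 61.1 + 701.0 = 679.5
Primary income: 97.1 + 129.9 - 107.6 - 234.9 = -115.5
Secondary income: -144.3 - 44.8 + 243.7 = 54.6
Current account = (-1981.0) + 679.5 + (-115.5) + 54.6 = -1362.4
(Excluded from the current account — financial account: purchases of foreign government bonds by domestic residents 552.1, sale of domestic government bonds to non-residents 818.6.)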